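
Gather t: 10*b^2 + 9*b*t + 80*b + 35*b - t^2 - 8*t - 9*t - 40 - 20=10*b^2 + 115*b - t^2 + t*(9*b - 17) - 60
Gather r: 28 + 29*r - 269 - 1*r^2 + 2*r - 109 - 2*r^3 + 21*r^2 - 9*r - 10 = -2*r^3 + 20*r^2 + 22*r - 360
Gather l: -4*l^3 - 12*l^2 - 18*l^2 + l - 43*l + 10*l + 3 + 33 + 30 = -4*l^3 - 30*l^2 - 32*l + 66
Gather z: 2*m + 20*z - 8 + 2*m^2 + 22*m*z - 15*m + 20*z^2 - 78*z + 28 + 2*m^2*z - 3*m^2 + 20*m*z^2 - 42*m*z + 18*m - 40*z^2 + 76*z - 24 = -m^2 + 5*m + z^2*(20*m - 20) + z*(2*m^2 - 20*m + 18) - 4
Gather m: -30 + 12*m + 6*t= 12*m + 6*t - 30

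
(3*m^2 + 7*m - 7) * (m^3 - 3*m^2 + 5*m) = 3*m^5 - 2*m^4 - 13*m^3 + 56*m^2 - 35*m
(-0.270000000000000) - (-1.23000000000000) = 0.960000000000000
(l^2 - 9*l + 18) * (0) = 0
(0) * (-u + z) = 0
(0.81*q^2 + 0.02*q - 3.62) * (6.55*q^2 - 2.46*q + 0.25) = 5.3055*q^4 - 1.8616*q^3 - 23.5577*q^2 + 8.9102*q - 0.905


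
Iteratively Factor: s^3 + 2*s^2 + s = (s + 1)*(s^2 + s) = s*(s + 1)*(s + 1)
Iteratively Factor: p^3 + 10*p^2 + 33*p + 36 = (p + 3)*(p^2 + 7*p + 12) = (p + 3)^2*(p + 4)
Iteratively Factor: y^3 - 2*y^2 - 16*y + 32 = (y - 2)*(y^2 - 16) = (y - 2)*(y + 4)*(y - 4)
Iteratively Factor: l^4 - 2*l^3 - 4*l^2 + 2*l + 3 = (l - 1)*(l^3 - l^2 - 5*l - 3) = (l - 1)*(l + 1)*(l^2 - 2*l - 3) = (l - 3)*(l - 1)*(l + 1)*(l + 1)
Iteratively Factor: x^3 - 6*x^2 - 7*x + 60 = (x - 5)*(x^2 - x - 12) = (x - 5)*(x + 3)*(x - 4)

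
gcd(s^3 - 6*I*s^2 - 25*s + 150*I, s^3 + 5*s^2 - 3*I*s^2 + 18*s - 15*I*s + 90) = s^2 + s*(5 - 6*I) - 30*I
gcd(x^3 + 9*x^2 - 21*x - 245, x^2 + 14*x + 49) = x^2 + 14*x + 49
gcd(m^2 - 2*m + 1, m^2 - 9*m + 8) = m - 1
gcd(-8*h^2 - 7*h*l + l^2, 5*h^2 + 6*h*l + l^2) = h + l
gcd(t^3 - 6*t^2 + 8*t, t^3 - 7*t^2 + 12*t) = t^2 - 4*t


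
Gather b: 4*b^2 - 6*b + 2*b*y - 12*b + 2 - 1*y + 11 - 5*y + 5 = 4*b^2 + b*(2*y - 18) - 6*y + 18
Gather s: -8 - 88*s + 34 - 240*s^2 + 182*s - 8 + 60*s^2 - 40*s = -180*s^2 + 54*s + 18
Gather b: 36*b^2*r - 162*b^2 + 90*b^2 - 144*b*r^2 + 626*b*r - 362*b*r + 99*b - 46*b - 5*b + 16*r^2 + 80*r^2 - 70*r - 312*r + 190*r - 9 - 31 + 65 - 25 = b^2*(36*r - 72) + b*(-144*r^2 + 264*r + 48) + 96*r^2 - 192*r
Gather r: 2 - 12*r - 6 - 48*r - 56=-60*r - 60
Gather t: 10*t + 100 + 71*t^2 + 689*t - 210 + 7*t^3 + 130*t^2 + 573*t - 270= 7*t^3 + 201*t^2 + 1272*t - 380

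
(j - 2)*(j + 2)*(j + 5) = j^3 + 5*j^2 - 4*j - 20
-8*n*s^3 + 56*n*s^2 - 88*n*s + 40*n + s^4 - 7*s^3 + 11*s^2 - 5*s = (-8*n + s)*(s - 5)*(s - 1)^2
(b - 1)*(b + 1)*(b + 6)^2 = b^4 + 12*b^3 + 35*b^2 - 12*b - 36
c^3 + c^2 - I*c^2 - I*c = c*(c + 1)*(c - I)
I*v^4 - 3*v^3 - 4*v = v*(v + 2*I)^2*(I*v + 1)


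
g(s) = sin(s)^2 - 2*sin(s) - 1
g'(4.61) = 0.41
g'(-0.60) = -2.58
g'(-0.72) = -2.50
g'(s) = 2*sin(s)*cos(s) - 2*cos(s) = 2*(sin(s) - 1)*cos(s)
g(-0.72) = 0.75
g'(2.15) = 0.18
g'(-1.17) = -1.50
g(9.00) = -1.65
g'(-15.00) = 2.51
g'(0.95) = -0.22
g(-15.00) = 0.72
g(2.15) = -1.97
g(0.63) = -1.83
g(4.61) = 1.98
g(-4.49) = -2.00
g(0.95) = -1.97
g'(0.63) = -0.66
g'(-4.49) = 0.01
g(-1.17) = 1.69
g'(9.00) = 1.07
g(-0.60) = 0.45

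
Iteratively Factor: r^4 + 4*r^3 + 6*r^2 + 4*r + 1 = (r + 1)*(r^3 + 3*r^2 + 3*r + 1) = (r + 1)^2*(r^2 + 2*r + 1) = (r + 1)^3*(r + 1)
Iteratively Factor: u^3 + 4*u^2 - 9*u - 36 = (u + 3)*(u^2 + u - 12) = (u + 3)*(u + 4)*(u - 3)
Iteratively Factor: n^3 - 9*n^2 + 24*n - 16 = (n - 1)*(n^2 - 8*n + 16) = (n - 4)*(n - 1)*(n - 4)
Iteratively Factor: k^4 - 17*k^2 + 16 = (k + 4)*(k^3 - 4*k^2 - k + 4) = (k + 1)*(k + 4)*(k^2 - 5*k + 4) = (k - 4)*(k + 1)*(k + 4)*(k - 1)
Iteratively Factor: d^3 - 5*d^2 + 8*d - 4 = (d - 2)*(d^2 - 3*d + 2) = (d - 2)^2*(d - 1)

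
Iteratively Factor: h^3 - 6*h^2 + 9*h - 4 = (h - 1)*(h^2 - 5*h + 4) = (h - 4)*(h - 1)*(h - 1)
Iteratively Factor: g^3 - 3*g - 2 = (g - 2)*(g^2 + 2*g + 1) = (g - 2)*(g + 1)*(g + 1)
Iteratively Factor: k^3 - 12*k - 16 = (k - 4)*(k^2 + 4*k + 4) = (k - 4)*(k + 2)*(k + 2)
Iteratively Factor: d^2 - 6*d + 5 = (d - 5)*(d - 1)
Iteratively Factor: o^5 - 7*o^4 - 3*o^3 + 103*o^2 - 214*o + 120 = (o - 1)*(o^4 - 6*o^3 - 9*o^2 + 94*o - 120) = (o - 2)*(o - 1)*(o^3 - 4*o^2 - 17*o + 60) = (o - 2)*(o - 1)*(o + 4)*(o^2 - 8*o + 15) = (o - 5)*(o - 2)*(o - 1)*(o + 4)*(o - 3)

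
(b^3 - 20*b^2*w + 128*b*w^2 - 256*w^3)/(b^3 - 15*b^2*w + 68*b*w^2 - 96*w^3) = (-b + 8*w)/(-b + 3*w)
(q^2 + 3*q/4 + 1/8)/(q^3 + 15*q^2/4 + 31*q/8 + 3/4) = (2*q + 1)/(2*q^2 + 7*q + 6)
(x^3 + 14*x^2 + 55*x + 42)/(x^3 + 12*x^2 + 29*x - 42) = (x + 1)/(x - 1)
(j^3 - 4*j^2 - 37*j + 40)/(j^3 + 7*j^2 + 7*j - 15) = (j - 8)/(j + 3)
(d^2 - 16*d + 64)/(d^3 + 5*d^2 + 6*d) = (d^2 - 16*d + 64)/(d*(d^2 + 5*d + 6))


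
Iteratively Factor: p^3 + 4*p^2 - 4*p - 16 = (p + 2)*(p^2 + 2*p - 8) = (p - 2)*(p + 2)*(p + 4)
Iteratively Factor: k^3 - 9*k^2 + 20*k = (k)*(k^2 - 9*k + 20) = k*(k - 5)*(k - 4)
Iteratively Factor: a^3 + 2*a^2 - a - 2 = (a + 1)*(a^2 + a - 2) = (a - 1)*(a + 1)*(a + 2)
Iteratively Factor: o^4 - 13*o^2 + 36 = (o + 2)*(o^3 - 2*o^2 - 9*o + 18) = (o - 3)*(o + 2)*(o^2 + o - 6) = (o - 3)*(o - 2)*(o + 2)*(o + 3)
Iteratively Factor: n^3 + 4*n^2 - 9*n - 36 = (n + 4)*(n^2 - 9) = (n - 3)*(n + 4)*(n + 3)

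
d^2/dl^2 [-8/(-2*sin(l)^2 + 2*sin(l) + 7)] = 16*(8*sin(l)^4 - 6*sin(l)^3 + 18*sin(l)^2 + 5*sin(l) - 18)/(2*sin(l) + cos(2*l) + 6)^3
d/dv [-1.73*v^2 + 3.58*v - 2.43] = 3.58 - 3.46*v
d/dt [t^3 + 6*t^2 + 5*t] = 3*t^2 + 12*t + 5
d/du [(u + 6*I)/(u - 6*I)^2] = (-u - 18*I)/(u - 6*I)^3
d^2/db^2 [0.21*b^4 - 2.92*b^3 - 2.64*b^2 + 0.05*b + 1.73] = 2.52*b^2 - 17.52*b - 5.28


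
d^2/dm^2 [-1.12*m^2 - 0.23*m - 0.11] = -2.24000000000000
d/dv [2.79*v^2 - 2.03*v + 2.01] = 5.58*v - 2.03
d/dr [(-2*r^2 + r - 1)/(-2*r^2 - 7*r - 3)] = 2*(8*r^2 + 4*r - 5)/(4*r^4 + 28*r^3 + 61*r^2 + 42*r + 9)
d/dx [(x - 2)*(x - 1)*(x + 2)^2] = 4*x^3 + 3*x^2 - 12*x - 4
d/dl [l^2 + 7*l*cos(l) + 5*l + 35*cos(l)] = -7*l*sin(l) + 2*l - 35*sin(l) + 7*cos(l) + 5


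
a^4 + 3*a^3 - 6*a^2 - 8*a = a*(a - 2)*(a + 1)*(a + 4)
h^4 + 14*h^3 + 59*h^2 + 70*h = h*(h + 2)*(h + 5)*(h + 7)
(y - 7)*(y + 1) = y^2 - 6*y - 7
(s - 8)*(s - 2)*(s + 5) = s^3 - 5*s^2 - 34*s + 80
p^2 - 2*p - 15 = (p - 5)*(p + 3)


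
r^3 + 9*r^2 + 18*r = r*(r + 3)*(r + 6)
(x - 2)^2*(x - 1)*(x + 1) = x^4 - 4*x^3 + 3*x^2 + 4*x - 4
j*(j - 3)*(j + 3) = j^3 - 9*j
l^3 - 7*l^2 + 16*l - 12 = (l - 3)*(l - 2)^2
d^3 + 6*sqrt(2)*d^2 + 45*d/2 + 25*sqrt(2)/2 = (d + sqrt(2))*(d + 5*sqrt(2)/2)^2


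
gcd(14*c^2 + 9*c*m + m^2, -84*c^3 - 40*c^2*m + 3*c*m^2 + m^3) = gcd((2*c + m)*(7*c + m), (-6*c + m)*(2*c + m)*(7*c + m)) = 14*c^2 + 9*c*m + m^2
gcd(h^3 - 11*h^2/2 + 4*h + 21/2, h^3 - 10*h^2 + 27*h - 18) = h - 3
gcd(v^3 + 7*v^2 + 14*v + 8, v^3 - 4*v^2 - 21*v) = 1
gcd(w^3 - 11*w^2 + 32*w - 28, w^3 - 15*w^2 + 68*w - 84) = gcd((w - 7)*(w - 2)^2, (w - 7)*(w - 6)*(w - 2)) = w^2 - 9*w + 14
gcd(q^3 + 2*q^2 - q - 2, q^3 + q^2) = q + 1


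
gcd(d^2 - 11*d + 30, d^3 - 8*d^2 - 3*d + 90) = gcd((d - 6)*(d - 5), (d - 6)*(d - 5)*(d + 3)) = d^2 - 11*d + 30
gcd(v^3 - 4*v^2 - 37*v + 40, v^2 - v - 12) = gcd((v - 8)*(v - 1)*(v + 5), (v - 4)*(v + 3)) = 1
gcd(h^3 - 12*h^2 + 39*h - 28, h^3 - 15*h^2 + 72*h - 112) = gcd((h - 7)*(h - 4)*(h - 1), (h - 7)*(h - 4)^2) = h^2 - 11*h + 28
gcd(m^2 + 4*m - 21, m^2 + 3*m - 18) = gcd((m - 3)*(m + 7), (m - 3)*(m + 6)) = m - 3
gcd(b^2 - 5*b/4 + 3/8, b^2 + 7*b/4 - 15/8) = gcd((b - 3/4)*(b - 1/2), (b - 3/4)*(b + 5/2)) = b - 3/4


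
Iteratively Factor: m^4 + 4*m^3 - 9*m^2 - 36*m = (m)*(m^3 + 4*m^2 - 9*m - 36) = m*(m + 4)*(m^2 - 9) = m*(m - 3)*(m + 4)*(m + 3)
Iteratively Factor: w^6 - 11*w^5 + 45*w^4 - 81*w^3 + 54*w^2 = (w - 3)*(w^5 - 8*w^4 + 21*w^3 - 18*w^2) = (w - 3)*(w - 2)*(w^4 - 6*w^3 + 9*w^2) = w*(w - 3)*(w - 2)*(w^3 - 6*w^2 + 9*w) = w*(w - 3)^2*(w - 2)*(w^2 - 3*w) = w^2*(w - 3)^2*(w - 2)*(w - 3)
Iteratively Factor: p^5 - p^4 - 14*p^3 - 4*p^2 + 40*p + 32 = (p - 2)*(p^4 + p^3 - 12*p^2 - 28*p - 16) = (p - 4)*(p - 2)*(p^3 + 5*p^2 + 8*p + 4) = (p - 4)*(p - 2)*(p + 1)*(p^2 + 4*p + 4) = (p - 4)*(p - 2)*(p + 1)*(p + 2)*(p + 2)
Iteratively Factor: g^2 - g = (g)*(g - 1)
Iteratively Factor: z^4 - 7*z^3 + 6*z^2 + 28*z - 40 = (z - 5)*(z^3 - 2*z^2 - 4*z + 8) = (z - 5)*(z + 2)*(z^2 - 4*z + 4) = (z - 5)*(z - 2)*(z + 2)*(z - 2)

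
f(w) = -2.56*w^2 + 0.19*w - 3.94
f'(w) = 0.19 - 5.12*w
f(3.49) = -34.46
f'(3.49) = -17.68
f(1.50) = -9.42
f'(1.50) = -7.49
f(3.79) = -39.99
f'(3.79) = -19.21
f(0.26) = -4.06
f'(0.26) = -1.14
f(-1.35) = -8.86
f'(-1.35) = 7.10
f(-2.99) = -27.39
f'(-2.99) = 15.50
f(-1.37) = -9.01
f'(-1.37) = 7.20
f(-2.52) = -20.68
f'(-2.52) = 13.09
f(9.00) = -209.59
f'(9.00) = -45.89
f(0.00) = -3.94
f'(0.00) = 0.19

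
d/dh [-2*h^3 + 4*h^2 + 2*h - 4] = -6*h^2 + 8*h + 2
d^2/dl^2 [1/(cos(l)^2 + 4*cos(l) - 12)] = (-4*sin(l)^4 + 66*sin(l)^2 - 33*cos(l) - 3*cos(3*l) - 6)/((cos(l) - 2)^3*(cos(l) + 6)^3)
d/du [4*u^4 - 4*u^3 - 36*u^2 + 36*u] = 16*u^3 - 12*u^2 - 72*u + 36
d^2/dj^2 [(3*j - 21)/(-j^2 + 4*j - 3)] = 6*(-4*(j - 7)*(j - 2)^2 + (3*j - 11)*(j^2 - 4*j + 3))/(j^2 - 4*j + 3)^3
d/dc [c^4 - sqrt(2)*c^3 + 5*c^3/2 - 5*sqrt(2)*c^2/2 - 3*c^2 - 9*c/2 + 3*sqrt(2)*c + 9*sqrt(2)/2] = 4*c^3 - 3*sqrt(2)*c^2 + 15*c^2/2 - 5*sqrt(2)*c - 6*c - 9/2 + 3*sqrt(2)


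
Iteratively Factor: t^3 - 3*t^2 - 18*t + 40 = (t - 5)*(t^2 + 2*t - 8) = (t - 5)*(t - 2)*(t + 4)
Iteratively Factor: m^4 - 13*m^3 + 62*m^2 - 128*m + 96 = (m - 3)*(m^3 - 10*m^2 + 32*m - 32) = (m - 4)*(m - 3)*(m^2 - 6*m + 8) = (m - 4)^2*(m - 3)*(m - 2)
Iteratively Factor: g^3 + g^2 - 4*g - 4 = (g + 2)*(g^2 - g - 2) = (g + 1)*(g + 2)*(g - 2)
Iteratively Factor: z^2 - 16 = (z - 4)*(z + 4)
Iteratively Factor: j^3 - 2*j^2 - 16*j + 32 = (j - 2)*(j^2 - 16) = (j - 2)*(j + 4)*(j - 4)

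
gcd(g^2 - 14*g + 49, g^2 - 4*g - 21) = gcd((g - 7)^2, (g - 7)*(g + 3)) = g - 7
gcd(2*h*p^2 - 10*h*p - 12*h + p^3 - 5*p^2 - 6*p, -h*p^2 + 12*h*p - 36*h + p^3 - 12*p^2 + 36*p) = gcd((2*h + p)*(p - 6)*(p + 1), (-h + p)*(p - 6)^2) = p - 6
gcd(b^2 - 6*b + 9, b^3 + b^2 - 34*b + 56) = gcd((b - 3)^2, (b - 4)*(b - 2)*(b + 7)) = 1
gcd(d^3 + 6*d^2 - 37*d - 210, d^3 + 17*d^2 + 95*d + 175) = d^2 + 12*d + 35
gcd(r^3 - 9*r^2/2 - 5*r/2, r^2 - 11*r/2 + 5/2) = r - 5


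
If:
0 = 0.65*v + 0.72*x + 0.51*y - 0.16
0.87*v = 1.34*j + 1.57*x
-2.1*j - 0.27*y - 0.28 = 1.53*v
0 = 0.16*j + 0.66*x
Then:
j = -0.10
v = -0.11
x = 0.03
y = 0.42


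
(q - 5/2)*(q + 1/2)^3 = q^4 - q^3 - 3*q^2 - 7*q/4 - 5/16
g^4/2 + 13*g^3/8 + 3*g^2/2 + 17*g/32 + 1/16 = (g/2 + 1/4)*(g + 1/4)*(g + 1/2)*(g + 2)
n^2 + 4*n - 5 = (n - 1)*(n + 5)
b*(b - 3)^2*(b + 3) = b^4 - 3*b^3 - 9*b^2 + 27*b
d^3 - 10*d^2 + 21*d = d*(d - 7)*(d - 3)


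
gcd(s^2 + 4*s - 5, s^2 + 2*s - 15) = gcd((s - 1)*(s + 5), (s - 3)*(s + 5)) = s + 5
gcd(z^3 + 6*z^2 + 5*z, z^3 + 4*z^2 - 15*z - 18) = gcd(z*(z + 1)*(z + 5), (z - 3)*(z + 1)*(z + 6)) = z + 1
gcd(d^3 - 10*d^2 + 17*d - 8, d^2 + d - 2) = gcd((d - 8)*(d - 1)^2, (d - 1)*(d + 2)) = d - 1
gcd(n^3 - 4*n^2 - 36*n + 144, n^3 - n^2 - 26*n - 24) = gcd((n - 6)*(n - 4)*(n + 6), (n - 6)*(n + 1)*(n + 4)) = n - 6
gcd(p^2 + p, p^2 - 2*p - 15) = 1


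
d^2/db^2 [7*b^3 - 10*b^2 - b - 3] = 42*b - 20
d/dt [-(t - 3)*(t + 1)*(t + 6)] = -3*t^2 - 8*t + 15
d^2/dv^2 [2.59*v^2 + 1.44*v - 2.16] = 5.18000000000000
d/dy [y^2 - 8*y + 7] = 2*y - 8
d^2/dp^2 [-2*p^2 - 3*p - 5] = -4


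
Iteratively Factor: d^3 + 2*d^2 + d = (d + 1)*(d^2 + d) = d*(d + 1)*(d + 1)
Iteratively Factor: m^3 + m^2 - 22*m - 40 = (m + 4)*(m^2 - 3*m - 10) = (m - 5)*(m + 4)*(m + 2)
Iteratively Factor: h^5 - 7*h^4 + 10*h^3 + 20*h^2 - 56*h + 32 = (h - 1)*(h^4 - 6*h^3 + 4*h^2 + 24*h - 32) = (h - 2)*(h - 1)*(h^3 - 4*h^2 - 4*h + 16) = (h - 2)*(h - 1)*(h + 2)*(h^2 - 6*h + 8) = (h - 2)^2*(h - 1)*(h + 2)*(h - 4)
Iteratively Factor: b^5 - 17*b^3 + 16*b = (b)*(b^4 - 17*b^2 + 16) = b*(b + 4)*(b^3 - 4*b^2 - b + 4) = b*(b - 1)*(b + 4)*(b^2 - 3*b - 4) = b*(b - 1)*(b + 1)*(b + 4)*(b - 4)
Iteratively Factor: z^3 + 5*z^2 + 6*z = (z + 2)*(z^2 + 3*z) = (z + 2)*(z + 3)*(z)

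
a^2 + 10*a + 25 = (a + 5)^2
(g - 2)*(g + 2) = g^2 - 4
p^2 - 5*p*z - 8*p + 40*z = (p - 8)*(p - 5*z)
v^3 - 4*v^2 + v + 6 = (v - 3)*(v - 2)*(v + 1)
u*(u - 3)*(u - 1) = u^3 - 4*u^2 + 3*u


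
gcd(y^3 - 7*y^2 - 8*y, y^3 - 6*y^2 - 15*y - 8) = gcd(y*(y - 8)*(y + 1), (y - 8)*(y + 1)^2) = y^2 - 7*y - 8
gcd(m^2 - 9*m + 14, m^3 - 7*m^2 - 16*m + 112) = m - 7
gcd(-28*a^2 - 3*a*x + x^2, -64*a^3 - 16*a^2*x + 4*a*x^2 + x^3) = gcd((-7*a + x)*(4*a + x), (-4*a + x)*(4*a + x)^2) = 4*a + x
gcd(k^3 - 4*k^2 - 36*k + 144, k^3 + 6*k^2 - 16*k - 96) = k^2 + 2*k - 24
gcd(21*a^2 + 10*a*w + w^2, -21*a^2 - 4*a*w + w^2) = 3*a + w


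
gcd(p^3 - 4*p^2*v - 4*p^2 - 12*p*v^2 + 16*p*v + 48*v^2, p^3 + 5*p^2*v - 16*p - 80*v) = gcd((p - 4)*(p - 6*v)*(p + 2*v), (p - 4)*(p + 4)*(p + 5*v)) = p - 4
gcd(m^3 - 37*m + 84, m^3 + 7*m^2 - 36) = 1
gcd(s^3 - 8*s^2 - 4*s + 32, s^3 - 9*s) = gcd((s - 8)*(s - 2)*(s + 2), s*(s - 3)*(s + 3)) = 1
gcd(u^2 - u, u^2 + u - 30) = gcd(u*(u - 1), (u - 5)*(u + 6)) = 1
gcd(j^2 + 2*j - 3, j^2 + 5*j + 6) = j + 3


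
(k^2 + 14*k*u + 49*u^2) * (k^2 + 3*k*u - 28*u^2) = k^4 + 17*k^3*u + 63*k^2*u^2 - 245*k*u^3 - 1372*u^4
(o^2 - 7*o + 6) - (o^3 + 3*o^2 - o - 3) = -o^3 - 2*o^2 - 6*o + 9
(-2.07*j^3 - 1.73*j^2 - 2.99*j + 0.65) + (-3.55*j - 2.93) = -2.07*j^3 - 1.73*j^2 - 6.54*j - 2.28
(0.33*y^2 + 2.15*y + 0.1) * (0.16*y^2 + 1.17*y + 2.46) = 0.0528*y^4 + 0.7301*y^3 + 3.3433*y^2 + 5.406*y + 0.246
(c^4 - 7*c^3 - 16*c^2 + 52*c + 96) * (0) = 0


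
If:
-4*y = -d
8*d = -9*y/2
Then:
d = 0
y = 0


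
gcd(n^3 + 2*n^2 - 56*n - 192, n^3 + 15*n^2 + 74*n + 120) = n^2 + 10*n + 24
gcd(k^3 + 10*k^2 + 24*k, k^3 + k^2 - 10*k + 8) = k + 4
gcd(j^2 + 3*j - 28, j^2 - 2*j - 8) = j - 4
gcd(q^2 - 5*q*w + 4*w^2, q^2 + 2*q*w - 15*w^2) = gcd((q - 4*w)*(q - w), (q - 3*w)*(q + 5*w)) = 1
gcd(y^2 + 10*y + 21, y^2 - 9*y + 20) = 1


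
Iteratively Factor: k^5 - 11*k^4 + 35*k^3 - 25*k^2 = (k - 5)*(k^4 - 6*k^3 + 5*k^2) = (k - 5)^2*(k^3 - k^2) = k*(k - 5)^2*(k^2 - k) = k^2*(k - 5)^2*(k - 1)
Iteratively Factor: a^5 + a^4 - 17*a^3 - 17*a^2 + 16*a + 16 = (a - 1)*(a^4 + 2*a^3 - 15*a^2 - 32*a - 16) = (a - 1)*(a + 1)*(a^3 + a^2 - 16*a - 16) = (a - 1)*(a + 1)^2*(a^2 - 16) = (a - 1)*(a + 1)^2*(a + 4)*(a - 4)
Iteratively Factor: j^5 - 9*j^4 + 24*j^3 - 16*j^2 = (j - 1)*(j^4 - 8*j^3 + 16*j^2) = (j - 4)*(j - 1)*(j^3 - 4*j^2) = j*(j - 4)*(j - 1)*(j^2 - 4*j) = j^2*(j - 4)*(j - 1)*(j - 4)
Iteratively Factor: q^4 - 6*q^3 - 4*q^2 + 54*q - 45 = (q - 1)*(q^3 - 5*q^2 - 9*q + 45) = (q - 5)*(q - 1)*(q^2 - 9) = (q - 5)*(q - 3)*(q - 1)*(q + 3)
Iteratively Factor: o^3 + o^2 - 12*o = (o - 3)*(o^2 + 4*o) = o*(o - 3)*(o + 4)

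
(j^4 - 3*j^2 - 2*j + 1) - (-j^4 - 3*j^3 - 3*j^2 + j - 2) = 2*j^4 + 3*j^3 - 3*j + 3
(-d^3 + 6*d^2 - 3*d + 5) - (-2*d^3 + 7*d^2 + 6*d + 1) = d^3 - d^2 - 9*d + 4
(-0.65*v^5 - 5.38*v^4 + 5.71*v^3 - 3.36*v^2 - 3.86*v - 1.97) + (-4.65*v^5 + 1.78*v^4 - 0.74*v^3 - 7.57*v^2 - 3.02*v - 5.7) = -5.3*v^5 - 3.6*v^4 + 4.97*v^3 - 10.93*v^2 - 6.88*v - 7.67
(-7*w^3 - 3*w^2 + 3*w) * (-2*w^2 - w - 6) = 14*w^5 + 13*w^4 + 39*w^3 + 15*w^2 - 18*w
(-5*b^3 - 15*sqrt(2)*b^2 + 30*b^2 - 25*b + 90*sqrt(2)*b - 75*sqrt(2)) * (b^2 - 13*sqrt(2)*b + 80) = -5*b^5 + 30*b^4 + 50*sqrt(2)*b^4 - 300*sqrt(2)*b^3 - 35*b^3 - 950*sqrt(2)*b^2 + 60*b^2 - 50*b + 7200*sqrt(2)*b - 6000*sqrt(2)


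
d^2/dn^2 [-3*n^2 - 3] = -6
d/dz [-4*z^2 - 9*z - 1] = -8*z - 9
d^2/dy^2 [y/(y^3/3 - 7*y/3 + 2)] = 6*(y*(3*y^2 - 7)^2 + (7 - 6*y^2)*(y^3 - 7*y + 6))/(y^3 - 7*y + 6)^3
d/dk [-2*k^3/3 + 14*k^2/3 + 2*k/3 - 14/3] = -2*k^2 + 28*k/3 + 2/3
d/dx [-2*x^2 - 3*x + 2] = -4*x - 3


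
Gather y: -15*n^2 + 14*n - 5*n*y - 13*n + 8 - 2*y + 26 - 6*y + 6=-15*n^2 + n + y*(-5*n - 8) + 40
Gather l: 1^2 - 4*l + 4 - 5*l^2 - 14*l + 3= -5*l^2 - 18*l + 8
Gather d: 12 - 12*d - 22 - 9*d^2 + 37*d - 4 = -9*d^2 + 25*d - 14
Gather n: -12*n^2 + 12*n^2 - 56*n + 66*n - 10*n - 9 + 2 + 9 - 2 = 0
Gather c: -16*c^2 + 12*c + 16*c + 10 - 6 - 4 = -16*c^2 + 28*c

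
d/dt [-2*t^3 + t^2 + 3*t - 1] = -6*t^2 + 2*t + 3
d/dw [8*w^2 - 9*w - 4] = 16*w - 9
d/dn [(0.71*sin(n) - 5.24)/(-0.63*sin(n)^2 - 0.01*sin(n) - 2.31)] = (0.4473*sin(n)^2 - 6.6024*sin(n) - 1.6925)*cos(n)/(0.3969*sin(n)^4 + 0.0126*sin(n)^3 + 2.9107*sin(n)^2 + 0.0462*sin(n) + 5.3361)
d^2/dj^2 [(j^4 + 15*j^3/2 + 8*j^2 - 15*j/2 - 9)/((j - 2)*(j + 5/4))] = 4*(32*j^6 - 72*j^5 - 186*j^4 + 1167*j^3 + 3606*j^2 + 3348*j + 1168)/(64*j^6 - 144*j^5 - 372*j^4 + 693*j^3 + 930*j^2 - 900*j - 1000)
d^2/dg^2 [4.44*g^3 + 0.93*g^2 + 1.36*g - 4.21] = 26.64*g + 1.86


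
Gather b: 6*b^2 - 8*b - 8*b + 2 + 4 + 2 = 6*b^2 - 16*b + 8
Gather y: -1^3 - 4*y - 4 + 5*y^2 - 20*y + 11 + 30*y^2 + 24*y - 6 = 35*y^2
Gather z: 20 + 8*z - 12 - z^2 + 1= -z^2 + 8*z + 9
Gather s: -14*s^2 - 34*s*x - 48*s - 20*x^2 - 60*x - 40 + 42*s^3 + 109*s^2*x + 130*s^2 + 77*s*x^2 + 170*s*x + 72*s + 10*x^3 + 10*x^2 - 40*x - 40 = 42*s^3 + s^2*(109*x + 116) + s*(77*x^2 + 136*x + 24) + 10*x^3 - 10*x^2 - 100*x - 80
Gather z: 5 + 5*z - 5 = 5*z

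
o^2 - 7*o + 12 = (o - 4)*(o - 3)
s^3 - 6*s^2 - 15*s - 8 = (s - 8)*(s + 1)^2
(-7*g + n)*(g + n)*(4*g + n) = -28*g^3 - 31*g^2*n - 2*g*n^2 + n^3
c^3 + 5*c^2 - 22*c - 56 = (c - 4)*(c + 2)*(c + 7)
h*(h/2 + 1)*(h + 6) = h^3/2 + 4*h^2 + 6*h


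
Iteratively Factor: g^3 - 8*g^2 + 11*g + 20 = (g - 4)*(g^2 - 4*g - 5) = (g - 5)*(g - 4)*(g + 1)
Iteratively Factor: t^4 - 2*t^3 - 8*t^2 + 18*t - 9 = (t - 1)*(t^3 - t^2 - 9*t + 9) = (t - 3)*(t - 1)*(t^2 + 2*t - 3) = (t - 3)*(t - 1)^2*(t + 3)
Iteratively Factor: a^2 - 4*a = (a - 4)*(a)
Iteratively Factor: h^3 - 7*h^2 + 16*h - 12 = (h - 3)*(h^2 - 4*h + 4) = (h - 3)*(h - 2)*(h - 2)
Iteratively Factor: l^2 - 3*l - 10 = (l + 2)*(l - 5)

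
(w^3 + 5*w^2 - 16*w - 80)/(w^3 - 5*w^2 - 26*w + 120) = (w + 4)/(w - 6)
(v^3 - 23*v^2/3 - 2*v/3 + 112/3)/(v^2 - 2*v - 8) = (3*v^2 - 29*v + 56)/(3*(v - 4))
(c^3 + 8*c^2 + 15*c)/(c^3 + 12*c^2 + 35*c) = (c + 3)/(c + 7)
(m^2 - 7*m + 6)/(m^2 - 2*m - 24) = (m - 1)/(m + 4)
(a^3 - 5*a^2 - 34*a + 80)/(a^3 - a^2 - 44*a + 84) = (a^2 - 3*a - 40)/(a^2 + a - 42)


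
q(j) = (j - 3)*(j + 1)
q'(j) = 2*j - 2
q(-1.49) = 2.20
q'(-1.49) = -4.98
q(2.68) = -1.18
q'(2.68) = 3.36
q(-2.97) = 11.76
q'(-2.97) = -7.94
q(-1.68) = 3.18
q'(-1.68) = -5.36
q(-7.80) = 73.44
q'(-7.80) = -17.60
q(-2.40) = 7.56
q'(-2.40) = -6.80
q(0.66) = -3.88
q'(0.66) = -0.68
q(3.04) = 0.16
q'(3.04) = 4.08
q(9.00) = 60.00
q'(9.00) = 16.00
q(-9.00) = 96.00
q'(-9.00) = -20.00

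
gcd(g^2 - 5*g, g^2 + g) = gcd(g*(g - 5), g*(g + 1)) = g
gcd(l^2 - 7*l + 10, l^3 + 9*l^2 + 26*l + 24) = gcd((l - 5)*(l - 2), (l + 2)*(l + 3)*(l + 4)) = 1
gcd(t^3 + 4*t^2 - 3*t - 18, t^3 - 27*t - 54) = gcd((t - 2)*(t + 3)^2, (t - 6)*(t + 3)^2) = t^2 + 6*t + 9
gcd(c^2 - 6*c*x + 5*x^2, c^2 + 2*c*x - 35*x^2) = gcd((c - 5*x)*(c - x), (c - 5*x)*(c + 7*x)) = -c + 5*x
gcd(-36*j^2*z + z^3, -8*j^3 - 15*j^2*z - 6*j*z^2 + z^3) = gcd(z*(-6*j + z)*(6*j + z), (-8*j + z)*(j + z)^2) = 1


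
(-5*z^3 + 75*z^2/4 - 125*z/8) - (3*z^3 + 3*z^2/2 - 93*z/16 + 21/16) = -8*z^3 + 69*z^2/4 - 157*z/16 - 21/16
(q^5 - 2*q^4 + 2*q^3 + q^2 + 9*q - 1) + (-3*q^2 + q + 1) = q^5 - 2*q^4 + 2*q^3 - 2*q^2 + 10*q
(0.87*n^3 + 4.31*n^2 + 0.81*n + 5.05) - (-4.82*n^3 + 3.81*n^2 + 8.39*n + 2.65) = 5.69*n^3 + 0.5*n^2 - 7.58*n + 2.4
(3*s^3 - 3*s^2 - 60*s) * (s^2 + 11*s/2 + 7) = 3*s^5 + 27*s^4/2 - 111*s^3/2 - 351*s^2 - 420*s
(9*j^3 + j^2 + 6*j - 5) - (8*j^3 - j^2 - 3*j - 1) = j^3 + 2*j^2 + 9*j - 4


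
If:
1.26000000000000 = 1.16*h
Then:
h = 1.09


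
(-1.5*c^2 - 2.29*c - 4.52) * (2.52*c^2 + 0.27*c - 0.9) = -3.78*c^4 - 6.1758*c^3 - 10.6587*c^2 + 0.8406*c + 4.068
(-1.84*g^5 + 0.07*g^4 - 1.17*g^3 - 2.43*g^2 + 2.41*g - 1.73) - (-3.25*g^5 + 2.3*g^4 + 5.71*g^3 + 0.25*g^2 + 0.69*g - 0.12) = 1.41*g^5 - 2.23*g^4 - 6.88*g^3 - 2.68*g^2 + 1.72*g - 1.61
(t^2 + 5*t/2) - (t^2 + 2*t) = t/2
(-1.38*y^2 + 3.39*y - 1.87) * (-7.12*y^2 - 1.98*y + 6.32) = 9.8256*y^4 - 21.4044*y^3 - 2.1194*y^2 + 25.1274*y - 11.8184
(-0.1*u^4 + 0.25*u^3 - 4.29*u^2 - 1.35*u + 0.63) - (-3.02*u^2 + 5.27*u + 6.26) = -0.1*u^4 + 0.25*u^3 - 1.27*u^2 - 6.62*u - 5.63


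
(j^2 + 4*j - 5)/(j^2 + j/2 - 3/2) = 2*(j + 5)/(2*j + 3)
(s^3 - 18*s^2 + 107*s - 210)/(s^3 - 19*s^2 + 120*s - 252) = (s - 5)/(s - 6)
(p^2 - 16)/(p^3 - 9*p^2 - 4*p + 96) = (p + 4)/(p^2 - 5*p - 24)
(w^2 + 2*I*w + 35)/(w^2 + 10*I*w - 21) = (w - 5*I)/(w + 3*I)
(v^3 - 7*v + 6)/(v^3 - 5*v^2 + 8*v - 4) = (v + 3)/(v - 2)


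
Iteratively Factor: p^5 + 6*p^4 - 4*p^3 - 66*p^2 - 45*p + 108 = (p - 1)*(p^4 + 7*p^3 + 3*p^2 - 63*p - 108) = (p - 3)*(p - 1)*(p^3 + 10*p^2 + 33*p + 36) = (p - 3)*(p - 1)*(p + 4)*(p^2 + 6*p + 9) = (p - 3)*(p - 1)*(p + 3)*(p + 4)*(p + 3)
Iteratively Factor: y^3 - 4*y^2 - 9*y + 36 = (y + 3)*(y^2 - 7*y + 12) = (y - 4)*(y + 3)*(y - 3)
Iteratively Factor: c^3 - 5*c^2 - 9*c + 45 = (c - 3)*(c^2 - 2*c - 15) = (c - 5)*(c - 3)*(c + 3)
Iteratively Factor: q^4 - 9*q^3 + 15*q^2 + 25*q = (q - 5)*(q^3 - 4*q^2 - 5*q) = (q - 5)^2*(q^2 + q) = q*(q - 5)^2*(q + 1)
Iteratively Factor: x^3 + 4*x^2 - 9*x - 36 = (x + 3)*(x^2 + x - 12) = (x - 3)*(x + 3)*(x + 4)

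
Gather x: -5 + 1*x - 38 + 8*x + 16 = 9*x - 27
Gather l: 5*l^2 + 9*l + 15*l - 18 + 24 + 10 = 5*l^2 + 24*l + 16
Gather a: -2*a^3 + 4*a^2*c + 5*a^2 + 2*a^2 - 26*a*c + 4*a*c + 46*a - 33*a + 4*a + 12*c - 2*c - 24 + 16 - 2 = -2*a^3 + a^2*(4*c + 7) + a*(17 - 22*c) + 10*c - 10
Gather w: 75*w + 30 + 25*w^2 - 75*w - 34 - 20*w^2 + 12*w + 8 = 5*w^2 + 12*w + 4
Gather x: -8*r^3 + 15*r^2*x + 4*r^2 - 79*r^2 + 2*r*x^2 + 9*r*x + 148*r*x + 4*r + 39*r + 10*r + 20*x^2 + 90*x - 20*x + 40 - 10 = -8*r^3 - 75*r^2 + 53*r + x^2*(2*r + 20) + x*(15*r^2 + 157*r + 70) + 30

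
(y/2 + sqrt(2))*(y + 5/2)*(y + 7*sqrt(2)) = y^3/2 + 5*y^2/4 + 9*sqrt(2)*y^2/2 + 14*y + 45*sqrt(2)*y/4 + 35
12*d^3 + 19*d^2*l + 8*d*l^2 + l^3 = (d + l)*(3*d + l)*(4*d + l)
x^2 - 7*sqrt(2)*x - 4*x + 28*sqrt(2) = (x - 4)*(x - 7*sqrt(2))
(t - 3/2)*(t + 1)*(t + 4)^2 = t^4 + 15*t^3/2 + 21*t^2/2 - 20*t - 24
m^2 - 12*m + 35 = (m - 7)*(m - 5)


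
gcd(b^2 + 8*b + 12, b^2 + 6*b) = b + 6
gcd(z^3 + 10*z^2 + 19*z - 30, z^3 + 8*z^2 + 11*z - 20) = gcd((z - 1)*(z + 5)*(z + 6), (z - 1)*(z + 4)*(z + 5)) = z^2 + 4*z - 5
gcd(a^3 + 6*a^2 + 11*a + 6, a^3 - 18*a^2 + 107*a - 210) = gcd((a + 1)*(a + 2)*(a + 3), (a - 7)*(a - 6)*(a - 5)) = 1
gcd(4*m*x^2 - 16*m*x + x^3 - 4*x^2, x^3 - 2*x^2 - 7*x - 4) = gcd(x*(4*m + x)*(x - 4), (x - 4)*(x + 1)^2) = x - 4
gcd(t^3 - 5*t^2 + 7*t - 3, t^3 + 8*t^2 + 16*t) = 1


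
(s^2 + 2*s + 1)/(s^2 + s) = (s + 1)/s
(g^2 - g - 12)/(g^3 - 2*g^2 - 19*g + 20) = (g^2 - g - 12)/(g^3 - 2*g^2 - 19*g + 20)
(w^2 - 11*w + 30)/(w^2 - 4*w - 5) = (w - 6)/(w + 1)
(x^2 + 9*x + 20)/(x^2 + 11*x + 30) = (x + 4)/(x + 6)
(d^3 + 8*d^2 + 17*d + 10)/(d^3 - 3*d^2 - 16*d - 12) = (d + 5)/(d - 6)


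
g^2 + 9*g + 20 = (g + 4)*(g + 5)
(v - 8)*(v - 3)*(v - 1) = v^3 - 12*v^2 + 35*v - 24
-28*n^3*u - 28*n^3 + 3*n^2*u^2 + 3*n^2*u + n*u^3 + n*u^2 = (-4*n + u)*(7*n + u)*(n*u + n)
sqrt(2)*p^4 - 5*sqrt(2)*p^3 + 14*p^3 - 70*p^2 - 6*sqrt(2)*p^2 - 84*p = p*(p - 6)*(p + 7*sqrt(2))*(sqrt(2)*p + sqrt(2))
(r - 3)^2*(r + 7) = r^3 + r^2 - 33*r + 63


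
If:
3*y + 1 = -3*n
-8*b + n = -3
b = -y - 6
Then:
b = 26/21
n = 145/21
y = -152/21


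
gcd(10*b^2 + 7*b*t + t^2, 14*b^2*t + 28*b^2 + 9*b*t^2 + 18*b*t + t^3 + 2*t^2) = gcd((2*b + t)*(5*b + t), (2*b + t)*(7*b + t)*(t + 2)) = 2*b + t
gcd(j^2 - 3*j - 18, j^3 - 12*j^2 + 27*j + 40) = 1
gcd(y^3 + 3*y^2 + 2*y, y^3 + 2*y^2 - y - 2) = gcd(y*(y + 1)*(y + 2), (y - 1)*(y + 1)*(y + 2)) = y^2 + 3*y + 2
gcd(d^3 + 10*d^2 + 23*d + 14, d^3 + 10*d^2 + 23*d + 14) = d^3 + 10*d^2 + 23*d + 14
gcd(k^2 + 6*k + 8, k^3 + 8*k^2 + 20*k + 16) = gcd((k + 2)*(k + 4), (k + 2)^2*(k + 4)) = k^2 + 6*k + 8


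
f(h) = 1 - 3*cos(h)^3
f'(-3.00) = -1.24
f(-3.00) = 3.91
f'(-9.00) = -3.08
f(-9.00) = 3.27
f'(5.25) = -2.03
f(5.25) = 0.60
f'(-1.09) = -1.71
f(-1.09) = 0.70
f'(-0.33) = -2.61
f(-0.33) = -1.54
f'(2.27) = 2.85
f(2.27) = 1.80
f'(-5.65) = 3.46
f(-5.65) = -0.57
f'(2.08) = 1.87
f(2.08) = 1.35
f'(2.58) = 3.43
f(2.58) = 2.82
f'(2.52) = 3.46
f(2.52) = 2.61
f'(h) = 9*sin(h)*cos(h)^2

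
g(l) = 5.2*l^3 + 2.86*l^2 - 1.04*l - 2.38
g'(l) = 15.6*l^2 + 5.72*l - 1.04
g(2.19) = 63.68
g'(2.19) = 86.31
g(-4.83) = -516.56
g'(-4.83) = 335.26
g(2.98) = 157.53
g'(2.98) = 154.54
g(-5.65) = -843.09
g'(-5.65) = 464.63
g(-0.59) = -1.84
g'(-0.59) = 1.02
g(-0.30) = -1.95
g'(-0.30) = -1.35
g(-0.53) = -1.80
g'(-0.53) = 0.31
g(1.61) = 25.06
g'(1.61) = 48.61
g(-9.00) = -3552.16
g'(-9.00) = 1211.08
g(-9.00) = -3552.16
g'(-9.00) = 1211.08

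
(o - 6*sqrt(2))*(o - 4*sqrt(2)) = o^2 - 10*sqrt(2)*o + 48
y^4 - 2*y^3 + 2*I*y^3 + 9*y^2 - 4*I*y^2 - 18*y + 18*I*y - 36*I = (y - 2)*(y - 3*I)*(y + 2*I)*(y + 3*I)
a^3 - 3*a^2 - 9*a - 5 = (a - 5)*(a + 1)^2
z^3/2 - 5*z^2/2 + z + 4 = (z/2 + 1/2)*(z - 4)*(z - 2)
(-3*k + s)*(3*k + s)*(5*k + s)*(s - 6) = -45*k^3*s + 270*k^3 - 9*k^2*s^2 + 54*k^2*s + 5*k*s^3 - 30*k*s^2 + s^4 - 6*s^3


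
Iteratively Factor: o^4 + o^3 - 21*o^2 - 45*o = (o - 5)*(o^3 + 6*o^2 + 9*o) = o*(o - 5)*(o^2 + 6*o + 9) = o*(o - 5)*(o + 3)*(o + 3)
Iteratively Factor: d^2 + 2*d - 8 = (d + 4)*(d - 2)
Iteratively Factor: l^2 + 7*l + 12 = (l + 3)*(l + 4)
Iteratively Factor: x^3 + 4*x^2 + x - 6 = (x + 3)*(x^2 + x - 2) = (x + 2)*(x + 3)*(x - 1)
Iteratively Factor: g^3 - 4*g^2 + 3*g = (g - 3)*(g^2 - g) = g*(g - 3)*(g - 1)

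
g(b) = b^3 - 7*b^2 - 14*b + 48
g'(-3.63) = 76.35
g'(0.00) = -14.00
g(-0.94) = 54.14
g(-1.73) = 46.09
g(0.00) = 48.00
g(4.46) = -64.96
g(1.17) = 23.64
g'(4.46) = -16.77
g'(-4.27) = 100.48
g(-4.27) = -97.70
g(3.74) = -49.96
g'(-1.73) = 19.20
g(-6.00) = -336.00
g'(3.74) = -24.40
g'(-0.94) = 1.81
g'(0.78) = -23.09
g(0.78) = 33.30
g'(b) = 3*b^2 - 14*b - 14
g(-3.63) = -41.25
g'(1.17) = -26.27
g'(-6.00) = 178.00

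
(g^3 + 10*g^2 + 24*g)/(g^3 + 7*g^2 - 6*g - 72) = g/(g - 3)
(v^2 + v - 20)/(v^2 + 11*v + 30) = (v - 4)/(v + 6)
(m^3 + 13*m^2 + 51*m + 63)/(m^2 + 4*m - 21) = (m^2 + 6*m + 9)/(m - 3)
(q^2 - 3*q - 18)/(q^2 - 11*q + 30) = (q + 3)/(q - 5)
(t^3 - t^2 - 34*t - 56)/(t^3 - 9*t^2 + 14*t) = (t^2 + 6*t + 8)/(t*(t - 2))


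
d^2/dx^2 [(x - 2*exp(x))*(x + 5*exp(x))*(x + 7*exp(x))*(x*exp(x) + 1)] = x^4*exp(x) + 40*x^3*exp(2*x) + 8*x^3*exp(x) + 99*x^2*exp(3*x) + 120*x^2*exp(2*x) + 22*x^2*exp(x) - 1120*x*exp(4*x) + 132*x*exp(3*x) + 104*x*exp(2*x) + 40*x*exp(x) + 6*x - 560*exp(4*x) - 608*exp(3*x) + 44*exp(2*x) + 20*exp(x)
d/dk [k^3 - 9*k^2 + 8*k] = 3*k^2 - 18*k + 8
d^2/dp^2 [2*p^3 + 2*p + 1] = 12*p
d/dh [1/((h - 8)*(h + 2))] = 2*(3 - h)/(h^4 - 12*h^3 + 4*h^2 + 192*h + 256)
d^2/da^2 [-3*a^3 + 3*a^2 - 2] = 6 - 18*a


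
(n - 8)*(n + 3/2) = n^2 - 13*n/2 - 12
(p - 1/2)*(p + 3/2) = p^2 + p - 3/4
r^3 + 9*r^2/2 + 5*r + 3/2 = (r + 1/2)*(r + 1)*(r + 3)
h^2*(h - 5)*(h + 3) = h^4 - 2*h^3 - 15*h^2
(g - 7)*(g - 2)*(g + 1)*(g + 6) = g^4 - 2*g^3 - 43*g^2 + 44*g + 84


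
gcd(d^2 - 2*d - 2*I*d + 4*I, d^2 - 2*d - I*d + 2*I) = d - 2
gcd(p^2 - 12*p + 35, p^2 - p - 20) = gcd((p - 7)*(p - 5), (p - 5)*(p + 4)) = p - 5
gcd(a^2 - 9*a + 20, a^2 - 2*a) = 1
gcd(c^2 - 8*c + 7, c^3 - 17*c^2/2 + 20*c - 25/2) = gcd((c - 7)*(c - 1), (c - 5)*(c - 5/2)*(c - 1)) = c - 1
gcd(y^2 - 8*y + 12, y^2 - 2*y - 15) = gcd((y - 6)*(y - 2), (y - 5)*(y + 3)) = 1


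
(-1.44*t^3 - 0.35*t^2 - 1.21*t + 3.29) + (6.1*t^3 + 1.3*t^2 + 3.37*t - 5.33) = 4.66*t^3 + 0.95*t^2 + 2.16*t - 2.04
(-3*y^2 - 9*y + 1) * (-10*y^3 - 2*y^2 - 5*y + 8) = 30*y^5 + 96*y^4 + 23*y^3 + 19*y^2 - 77*y + 8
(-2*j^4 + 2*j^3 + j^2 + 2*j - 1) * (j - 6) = -2*j^5 + 14*j^4 - 11*j^3 - 4*j^2 - 13*j + 6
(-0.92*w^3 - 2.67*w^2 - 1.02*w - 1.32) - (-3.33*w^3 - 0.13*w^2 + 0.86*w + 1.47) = 2.41*w^3 - 2.54*w^2 - 1.88*w - 2.79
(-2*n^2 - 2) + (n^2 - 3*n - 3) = -n^2 - 3*n - 5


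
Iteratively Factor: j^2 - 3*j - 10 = (j - 5)*(j + 2)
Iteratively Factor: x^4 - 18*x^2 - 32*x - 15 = (x - 5)*(x^3 + 5*x^2 + 7*x + 3) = (x - 5)*(x + 1)*(x^2 + 4*x + 3) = (x - 5)*(x + 1)*(x + 3)*(x + 1)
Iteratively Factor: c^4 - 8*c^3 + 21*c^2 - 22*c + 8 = (c - 4)*(c^3 - 4*c^2 + 5*c - 2) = (c - 4)*(c - 1)*(c^2 - 3*c + 2) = (c - 4)*(c - 1)^2*(c - 2)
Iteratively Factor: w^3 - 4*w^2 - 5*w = (w)*(w^2 - 4*w - 5) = w*(w + 1)*(w - 5)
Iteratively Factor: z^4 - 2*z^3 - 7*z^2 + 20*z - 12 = (z - 2)*(z^3 - 7*z + 6) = (z - 2)^2*(z^2 + 2*z - 3) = (z - 2)^2*(z + 3)*(z - 1)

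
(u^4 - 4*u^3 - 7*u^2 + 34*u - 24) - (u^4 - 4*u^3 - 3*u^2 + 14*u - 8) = -4*u^2 + 20*u - 16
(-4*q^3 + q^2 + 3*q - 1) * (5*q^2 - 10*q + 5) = -20*q^5 + 45*q^4 - 15*q^3 - 30*q^2 + 25*q - 5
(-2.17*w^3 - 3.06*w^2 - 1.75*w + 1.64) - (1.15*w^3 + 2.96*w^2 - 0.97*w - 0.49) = -3.32*w^3 - 6.02*w^2 - 0.78*w + 2.13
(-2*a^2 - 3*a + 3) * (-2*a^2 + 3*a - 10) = 4*a^4 + 5*a^2 + 39*a - 30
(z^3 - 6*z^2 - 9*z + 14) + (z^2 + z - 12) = z^3 - 5*z^2 - 8*z + 2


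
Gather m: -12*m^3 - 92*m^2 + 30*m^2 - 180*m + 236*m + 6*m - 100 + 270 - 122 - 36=-12*m^3 - 62*m^2 + 62*m + 12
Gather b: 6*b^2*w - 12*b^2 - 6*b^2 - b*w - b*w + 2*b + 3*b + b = b^2*(6*w - 18) + b*(6 - 2*w)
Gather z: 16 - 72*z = 16 - 72*z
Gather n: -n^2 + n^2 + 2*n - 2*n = 0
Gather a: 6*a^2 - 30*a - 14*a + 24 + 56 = 6*a^2 - 44*a + 80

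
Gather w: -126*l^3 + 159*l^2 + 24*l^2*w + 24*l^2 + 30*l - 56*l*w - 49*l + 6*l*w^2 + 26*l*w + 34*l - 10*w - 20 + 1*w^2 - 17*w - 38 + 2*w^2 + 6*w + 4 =-126*l^3 + 183*l^2 + 15*l + w^2*(6*l + 3) + w*(24*l^2 - 30*l - 21) - 54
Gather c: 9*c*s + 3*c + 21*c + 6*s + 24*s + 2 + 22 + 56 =c*(9*s + 24) + 30*s + 80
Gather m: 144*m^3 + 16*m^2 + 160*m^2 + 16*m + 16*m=144*m^3 + 176*m^2 + 32*m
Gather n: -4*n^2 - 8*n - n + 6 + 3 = -4*n^2 - 9*n + 9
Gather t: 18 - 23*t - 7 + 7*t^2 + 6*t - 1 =7*t^2 - 17*t + 10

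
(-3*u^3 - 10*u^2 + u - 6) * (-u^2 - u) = 3*u^5 + 13*u^4 + 9*u^3 + 5*u^2 + 6*u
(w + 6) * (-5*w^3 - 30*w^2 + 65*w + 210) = -5*w^4 - 60*w^3 - 115*w^2 + 600*w + 1260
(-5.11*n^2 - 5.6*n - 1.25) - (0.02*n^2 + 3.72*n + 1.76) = -5.13*n^2 - 9.32*n - 3.01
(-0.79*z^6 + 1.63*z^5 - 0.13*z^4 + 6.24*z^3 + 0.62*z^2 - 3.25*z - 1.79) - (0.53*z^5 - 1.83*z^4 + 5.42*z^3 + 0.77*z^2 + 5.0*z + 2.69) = -0.79*z^6 + 1.1*z^5 + 1.7*z^4 + 0.82*z^3 - 0.15*z^2 - 8.25*z - 4.48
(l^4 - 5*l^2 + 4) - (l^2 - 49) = l^4 - 6*l^2 + 53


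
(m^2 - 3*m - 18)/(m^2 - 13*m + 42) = (m + 3)/(m - 7)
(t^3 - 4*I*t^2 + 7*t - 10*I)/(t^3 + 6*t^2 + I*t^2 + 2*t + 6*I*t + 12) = (t - 5*I)/(t + 6)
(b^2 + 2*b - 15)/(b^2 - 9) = (b + 5)/(b + 3)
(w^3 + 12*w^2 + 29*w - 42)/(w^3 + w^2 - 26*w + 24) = (w + 7)/(w - 4)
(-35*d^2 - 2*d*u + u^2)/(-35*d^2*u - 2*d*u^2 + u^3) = 1/u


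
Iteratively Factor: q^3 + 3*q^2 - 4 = (q + 2)*(q^2 + q - 2) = (q + 2)^2*(q - 1)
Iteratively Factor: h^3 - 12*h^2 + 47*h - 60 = (h - 3)*(h^2 - 9*h + 20) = (h - 4)*(h - 3)*(h - 5)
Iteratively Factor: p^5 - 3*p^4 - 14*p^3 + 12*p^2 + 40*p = (p - 2)*(p^4 - p^3 - 16*p^2 - 20*p) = p*(p - 2)*(p^3 - p^2 - 16*p - 20) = p*(p - 2)*(p + 2)*(p^2 - 3*p - 10) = p*(p - 2)*(p + 2)^2*(p - 5)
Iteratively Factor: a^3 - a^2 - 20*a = (a + 4)*(a^2 - 5*a) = (a - 5)*(a + 4)*(a)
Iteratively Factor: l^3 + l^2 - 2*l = (l + 2)*(l^2 - l) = (l - 1)*(l + 2)*(l)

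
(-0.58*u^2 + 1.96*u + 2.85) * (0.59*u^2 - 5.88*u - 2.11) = -0.3422*u^4 + 4.5668*u^3 - 8.6195*u^2 - 20.8936*u - 6.0135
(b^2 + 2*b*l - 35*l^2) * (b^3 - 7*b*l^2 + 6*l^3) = b^5 + 2*b^4*l - 42*b^3*l^2 - 8*b^2*l^3 + 257*b*l^4 - 210*l^5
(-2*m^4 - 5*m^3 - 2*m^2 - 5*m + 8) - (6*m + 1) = -2*m^4 - 5*m^3 - 2*m^2 - 11*m + 7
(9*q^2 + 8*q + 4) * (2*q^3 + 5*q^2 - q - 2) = 18*q^5 + 61*q^4 + 39*q^3 - 6*q^2 - 20*q - 8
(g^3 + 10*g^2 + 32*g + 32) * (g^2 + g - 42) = g^5 + 11*g^4 - 356*g^2 - 1312*g - 1344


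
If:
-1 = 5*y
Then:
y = -1/5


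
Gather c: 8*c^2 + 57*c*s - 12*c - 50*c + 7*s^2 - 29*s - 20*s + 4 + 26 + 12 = 8*c^2 + c*(57*s - 62) + 7*s^2 - 49*s + 42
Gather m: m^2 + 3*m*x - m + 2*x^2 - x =m^2 + m*(3*x - 1) + 2*x^2 - x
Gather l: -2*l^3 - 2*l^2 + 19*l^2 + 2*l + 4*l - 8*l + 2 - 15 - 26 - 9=-2*l^3 + 17*l^2 - 2*l - 48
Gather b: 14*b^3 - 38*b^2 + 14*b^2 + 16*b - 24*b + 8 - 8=14*b^3 - 24*b^2 - 8*b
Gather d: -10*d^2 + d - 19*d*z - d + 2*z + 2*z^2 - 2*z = -10*d^2 - 19*d*z + 2*z^2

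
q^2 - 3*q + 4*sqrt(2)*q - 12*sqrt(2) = (q - 3)*(q + 4*sqrt(2))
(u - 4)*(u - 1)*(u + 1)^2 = u^4 - 3*u^3 - 5*u^2 + 3*u + 4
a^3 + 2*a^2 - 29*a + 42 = (a - 3)*(a - 2)*(a + 7)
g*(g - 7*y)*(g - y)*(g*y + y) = g^4*y - 8*g^3*y^2 + g^3*y + 7*g^2*y^3 - 8*g^2*y^2 + 7*g*y^3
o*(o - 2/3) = o^2 - 2*o/3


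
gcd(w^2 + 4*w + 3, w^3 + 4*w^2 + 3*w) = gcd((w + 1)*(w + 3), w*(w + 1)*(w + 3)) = w^2 + 4*w + 3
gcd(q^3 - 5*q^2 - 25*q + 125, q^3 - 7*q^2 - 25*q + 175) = q^2 - 25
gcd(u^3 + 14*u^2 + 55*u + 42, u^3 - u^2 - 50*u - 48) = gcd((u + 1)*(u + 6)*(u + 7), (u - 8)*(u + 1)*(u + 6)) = u^2 + 7*u + 6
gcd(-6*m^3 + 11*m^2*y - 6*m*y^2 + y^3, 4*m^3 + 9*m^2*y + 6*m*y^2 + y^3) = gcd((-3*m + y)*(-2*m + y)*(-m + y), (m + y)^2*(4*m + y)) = 1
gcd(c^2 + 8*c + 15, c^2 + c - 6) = c + 3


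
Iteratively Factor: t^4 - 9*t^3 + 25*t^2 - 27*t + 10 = (t - 5)*(t^3 - 4*t^2 + 5*t - 2) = (t - 5)*(t - 1)*(t^2 - 3*t + 2) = (t - 5)*(t - 2)*(t - 1)*(t - 1)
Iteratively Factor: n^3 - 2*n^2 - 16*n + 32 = (n + 4)*(n^2 - 6*n + 8) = (n - 2)*(n + 4)*(n - 4)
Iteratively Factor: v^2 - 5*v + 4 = (v - 4)*(v - 1)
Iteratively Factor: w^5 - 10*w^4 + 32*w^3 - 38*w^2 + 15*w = (w - 5)*(w^4 - 5*w^3 + 7*w^2 - 3*w) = (w - 5)*(w - 1)*(w^3 - 4*w^2 + 3*w) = (w - 5)*(w - 3)*(w - 1)*(w^2 - w) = (w - 5)*(w - 3)*(w - 1)^2*(w)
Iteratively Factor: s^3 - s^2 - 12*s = (s + 3)*(s^2 - 4*s) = s*(s + 3)*(s - 4)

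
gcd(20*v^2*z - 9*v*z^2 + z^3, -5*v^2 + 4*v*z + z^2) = 1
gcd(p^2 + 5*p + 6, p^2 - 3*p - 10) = p + 2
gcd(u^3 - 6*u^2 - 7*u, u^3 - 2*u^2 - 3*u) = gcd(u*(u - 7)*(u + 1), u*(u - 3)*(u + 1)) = u^2 + u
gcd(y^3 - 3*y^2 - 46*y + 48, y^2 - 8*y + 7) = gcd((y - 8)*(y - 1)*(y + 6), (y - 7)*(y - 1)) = y - 1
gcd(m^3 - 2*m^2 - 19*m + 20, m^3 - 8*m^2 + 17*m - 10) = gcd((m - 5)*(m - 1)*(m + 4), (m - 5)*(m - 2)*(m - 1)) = m^2 - 6*m + 5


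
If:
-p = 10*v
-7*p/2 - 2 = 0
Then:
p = -4/7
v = 2/35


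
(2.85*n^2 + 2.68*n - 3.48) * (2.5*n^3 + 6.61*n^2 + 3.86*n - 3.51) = 7.125*n^5 + 25.5385*n^4 + 20.0158*n^3 - 22.6615*n^2 - 22.8396*n + 12.2148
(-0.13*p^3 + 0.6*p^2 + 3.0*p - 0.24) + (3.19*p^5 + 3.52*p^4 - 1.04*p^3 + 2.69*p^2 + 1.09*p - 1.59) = 3.19*p^5 + 3.52*p^4 - 1.17*p^3 + 3.29*p^2 + 4.09*p - 1.83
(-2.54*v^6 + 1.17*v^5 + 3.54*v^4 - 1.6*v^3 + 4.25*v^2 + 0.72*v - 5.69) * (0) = 0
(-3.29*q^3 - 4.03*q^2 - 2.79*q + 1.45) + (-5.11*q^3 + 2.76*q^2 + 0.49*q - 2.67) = -8.4*q^3 - 1.27*q^2 - 2.3*q - 1.22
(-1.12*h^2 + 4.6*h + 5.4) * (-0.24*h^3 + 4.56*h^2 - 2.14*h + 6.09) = 0.2688*h^5 - 6.2112*h^4 + 22.0768*h^3 + 7.9592*h^2 + 16.458*h + 32.886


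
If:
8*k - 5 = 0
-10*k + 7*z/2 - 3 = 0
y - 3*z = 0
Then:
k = 5/8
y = 111/14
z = 37/14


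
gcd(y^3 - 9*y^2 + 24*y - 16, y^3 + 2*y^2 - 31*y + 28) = y^2 - 5*y + 4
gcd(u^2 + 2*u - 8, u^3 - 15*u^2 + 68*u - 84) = u - 2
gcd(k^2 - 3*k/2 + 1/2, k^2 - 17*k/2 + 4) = k - 1/2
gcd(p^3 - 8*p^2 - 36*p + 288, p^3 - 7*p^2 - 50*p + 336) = p^2 - 14*p + 48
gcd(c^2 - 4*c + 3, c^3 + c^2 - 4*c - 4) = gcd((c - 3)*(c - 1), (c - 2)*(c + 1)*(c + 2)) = 1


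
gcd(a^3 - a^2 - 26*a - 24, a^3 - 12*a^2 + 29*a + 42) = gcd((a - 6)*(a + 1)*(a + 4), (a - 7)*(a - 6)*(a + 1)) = a^2 - 5*a - 6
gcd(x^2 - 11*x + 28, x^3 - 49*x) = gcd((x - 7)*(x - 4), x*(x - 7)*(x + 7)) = x - 7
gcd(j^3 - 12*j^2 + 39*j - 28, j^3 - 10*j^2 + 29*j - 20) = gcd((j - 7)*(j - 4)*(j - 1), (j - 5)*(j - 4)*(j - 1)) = j^2 - 5*j + 4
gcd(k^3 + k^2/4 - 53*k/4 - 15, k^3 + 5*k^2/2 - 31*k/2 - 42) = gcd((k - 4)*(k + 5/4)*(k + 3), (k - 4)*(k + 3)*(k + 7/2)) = k^2 - k - 12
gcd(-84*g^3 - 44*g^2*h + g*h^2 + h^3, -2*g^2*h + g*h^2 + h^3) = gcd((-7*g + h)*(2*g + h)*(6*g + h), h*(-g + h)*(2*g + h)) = 2*g + h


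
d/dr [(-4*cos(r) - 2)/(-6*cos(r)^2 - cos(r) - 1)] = 2*(-12*sin(r)^2 + 12*cos(r) + 11)*sin(r)/(6*cos(r)^2 + cos(r) + 1)^2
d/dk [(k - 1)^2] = 2*k - 2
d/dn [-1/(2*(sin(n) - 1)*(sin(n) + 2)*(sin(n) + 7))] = (3*sin(n)^2 + 16*sin(n) + 5)*cos(n)/(2*(sin(n) - 1)^2*(sin(n) + 2)^2*(sin(n) + 7)^2)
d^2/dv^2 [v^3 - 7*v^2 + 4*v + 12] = 6*v - 14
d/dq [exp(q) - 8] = exp(q)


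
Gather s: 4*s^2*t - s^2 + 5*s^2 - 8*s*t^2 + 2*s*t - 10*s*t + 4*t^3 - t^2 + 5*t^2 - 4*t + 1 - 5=s^2*(4*t + 4) + s*(-8*t^2 - 8*t) + 4*t^3 + 4*t^2 - 4*t - 4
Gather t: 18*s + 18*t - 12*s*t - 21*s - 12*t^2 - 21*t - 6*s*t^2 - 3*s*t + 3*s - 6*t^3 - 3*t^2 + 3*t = -15*s*t - 6*t^3 + t^2*(-6*s - 15)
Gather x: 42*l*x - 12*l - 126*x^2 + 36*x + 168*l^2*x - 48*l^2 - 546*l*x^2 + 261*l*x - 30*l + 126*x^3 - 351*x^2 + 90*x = -48*l^2 - 42*l + 126*x^3 + x^2*(-546*l - 477) + x*(168*l^2 + 303*l + 126)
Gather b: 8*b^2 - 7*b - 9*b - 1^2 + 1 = 8*b^2 - 16*b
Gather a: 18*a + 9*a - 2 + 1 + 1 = 27*a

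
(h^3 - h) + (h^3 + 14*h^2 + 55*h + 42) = 2*h^3 + 14*h^2 + 54*h + 42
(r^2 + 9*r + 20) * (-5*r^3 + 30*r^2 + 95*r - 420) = -5*r^5 - 15*r^4 + 265*r^3 + 1035*r^2 - 1880*r - 8400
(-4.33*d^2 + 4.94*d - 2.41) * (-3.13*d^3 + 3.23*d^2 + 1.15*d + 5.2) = 13.5529*d^5 - 29.4481*d^4 + 18.52*d^3 - 24.6193*d^2 + 22.9165*d - 12.532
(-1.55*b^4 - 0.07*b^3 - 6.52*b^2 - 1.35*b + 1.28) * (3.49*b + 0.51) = -5.4095*b^5 - 1.0348*b^4 - 22.7905*b^3 - 8.0367*b^2 + 3.7787*b + 0.6528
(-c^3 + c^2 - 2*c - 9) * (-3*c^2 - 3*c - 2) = 3*c^5 + 5*c^3 + 31*c^2 + 31*c + 18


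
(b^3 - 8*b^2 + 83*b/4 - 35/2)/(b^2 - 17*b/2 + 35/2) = (b^2 - 9*b/2 + 5)/(b - 5)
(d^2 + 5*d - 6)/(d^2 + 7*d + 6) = (d - 1)/(d + 1)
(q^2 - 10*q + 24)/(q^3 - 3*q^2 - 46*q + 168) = 1/(q + 7)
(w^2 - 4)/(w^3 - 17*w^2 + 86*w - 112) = (w + 2)/(w^2 - 15*w + 56)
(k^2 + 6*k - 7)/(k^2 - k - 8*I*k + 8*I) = (k + 7)/(k - 8*I)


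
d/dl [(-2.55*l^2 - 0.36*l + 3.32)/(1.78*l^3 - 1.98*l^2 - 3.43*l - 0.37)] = (4.539*l^4 + 1.2816*l^3 - 9.6951*l^2 + 15.0342*l + 11.5208)/(3.1684*l^6 - 7.0488*l^5 - 8.2904*l^4 + 12.2656*l^3 + 13.2301*l^2 + 2.5382*l + 0.1369)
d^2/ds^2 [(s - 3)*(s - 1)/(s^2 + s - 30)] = 2*(-5*s^3 + 99*s^2 - 351*s + 873)/(s^6 + 3*s^5 - 87*s^4 - 179*s^3 + 2610*s^2 + 2700*s - 27000)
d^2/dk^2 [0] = 0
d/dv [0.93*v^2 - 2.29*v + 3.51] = 1.86*v - 2.29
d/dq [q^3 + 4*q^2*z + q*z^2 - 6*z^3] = 3*q^2 + 8*q*z + z^2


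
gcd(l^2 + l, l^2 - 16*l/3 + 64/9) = 1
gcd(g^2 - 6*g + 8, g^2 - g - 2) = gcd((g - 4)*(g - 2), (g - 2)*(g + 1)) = g - 2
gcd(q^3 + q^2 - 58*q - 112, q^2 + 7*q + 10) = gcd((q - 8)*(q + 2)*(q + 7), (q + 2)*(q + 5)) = q + 2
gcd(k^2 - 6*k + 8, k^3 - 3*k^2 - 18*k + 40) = k - 2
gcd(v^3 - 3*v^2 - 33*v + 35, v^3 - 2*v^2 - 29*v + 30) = v^2 + 4*v - 5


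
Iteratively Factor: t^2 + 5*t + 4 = (t + 1)*(t + 4)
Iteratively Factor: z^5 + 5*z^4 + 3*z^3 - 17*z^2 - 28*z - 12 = (z + 1)*(z^4 + 4*z^3 - z^2 - 16*z - 12) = (z + 1)^2*(z^3 + 3*z^2 - 4*z - 12) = (z + 1)^2*(z + 3)*(z^2 - 4) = (z + 1)^2*(z + 2)*(z + 3)*(z - 2)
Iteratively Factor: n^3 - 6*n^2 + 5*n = (n)*(n^2 - 6*n + 5) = n*(n - 5)*(n - 1)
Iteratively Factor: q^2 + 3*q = (q + 3)*(q)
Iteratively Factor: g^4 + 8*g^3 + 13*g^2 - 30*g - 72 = (g + 3)*(g^3 + 5*g^2 - 2*g - 24) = (g + 3)^2*(g^2 + 2*g - 8) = (g + 3)^2*(g + 4)*(g - 2)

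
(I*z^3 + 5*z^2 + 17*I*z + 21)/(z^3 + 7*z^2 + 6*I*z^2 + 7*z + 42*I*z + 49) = (I*z^2 + 4*z + 21*I)/(z^2 + 7*z*(1 + I) + 49*I)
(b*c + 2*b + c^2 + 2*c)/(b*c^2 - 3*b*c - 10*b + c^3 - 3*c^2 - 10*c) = 1/(c - 5)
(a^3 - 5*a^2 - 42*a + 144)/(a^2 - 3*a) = a - 2 - 48/a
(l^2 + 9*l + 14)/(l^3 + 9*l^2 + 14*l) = 1/l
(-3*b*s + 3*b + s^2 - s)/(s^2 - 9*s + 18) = (-3*b*s + 3*b + s^2 - s)/(s^2 - 9*s + 18)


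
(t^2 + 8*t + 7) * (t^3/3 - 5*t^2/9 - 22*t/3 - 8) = t^5/3 + 19*t^4/9 - 85*t^3/9 - 635*t^2/9 - 346*t/3 - 56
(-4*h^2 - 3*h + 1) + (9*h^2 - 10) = 5*h^2 - 3*h - 9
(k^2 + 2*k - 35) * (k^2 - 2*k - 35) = k^4 - 74*k^2 + 1225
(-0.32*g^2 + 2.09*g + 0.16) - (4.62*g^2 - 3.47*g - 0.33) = -4.94*g^2 + 5.56*g + 0.49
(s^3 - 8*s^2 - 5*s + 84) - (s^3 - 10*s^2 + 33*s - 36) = 2*s^2 - 38*s + 120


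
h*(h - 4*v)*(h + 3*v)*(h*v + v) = h^4*v - h^3*v^2 + h^3*v - 12*h^2*v^3 - h^2*v^2 - 12*h*v^3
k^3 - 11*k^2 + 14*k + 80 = (k - 8)*(k - 5)*(k + 2)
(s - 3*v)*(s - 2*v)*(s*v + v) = s^3*v - 5*s^2*v^2 + s^2*v + 6*s*v^3 - 5*s*v^2 + 6*v^3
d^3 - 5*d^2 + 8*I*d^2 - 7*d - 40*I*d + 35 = (d - 5)*(d + I)*(d + 7*I)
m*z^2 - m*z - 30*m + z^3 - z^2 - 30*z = (m + z)*(z - 6)*(z + 5)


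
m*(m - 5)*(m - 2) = m^3 - 7*m^2 + 10*m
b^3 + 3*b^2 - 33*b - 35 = (b - 5)*(b + 1)*(b + 7)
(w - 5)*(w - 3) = w^2 - 8*w + 15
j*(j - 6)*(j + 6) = j^3 - 36*j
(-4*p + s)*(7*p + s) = -28*p^2 + 3*p*s + s^2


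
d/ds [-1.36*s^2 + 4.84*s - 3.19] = 4.84 - 2.72*s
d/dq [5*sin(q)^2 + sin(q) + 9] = (10*sin(q) + 1)*cos(q)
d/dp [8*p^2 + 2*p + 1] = 16*p + 2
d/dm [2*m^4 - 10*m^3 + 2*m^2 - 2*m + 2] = 8*m^3 - 30*m^2 + 4*m - 2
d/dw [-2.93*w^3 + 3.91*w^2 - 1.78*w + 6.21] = -8.79*w^2 + 7.82*w - 1.78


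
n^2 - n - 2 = (n - 2)*(n + 1)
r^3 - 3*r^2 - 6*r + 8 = (r - 4)*(r - 1)*(r + 2)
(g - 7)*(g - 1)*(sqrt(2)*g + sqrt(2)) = sqrt(2)*g^3 - 7*sqrt(2)*g^2 - sqrt(2)*g + 7*sqrt(2)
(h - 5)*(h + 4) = h^2 - h - 20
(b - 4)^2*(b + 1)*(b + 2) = b^4 - 5*b^3 - 6*b^2 + 32*b + 32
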